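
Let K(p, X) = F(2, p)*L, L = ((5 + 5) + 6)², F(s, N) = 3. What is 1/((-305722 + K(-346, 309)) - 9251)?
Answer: -1/314205 ≈ -3.1826e-6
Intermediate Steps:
L = 256 (L = (10 + 6)² = 16² = 256)
K(p, X) = 768 (K(p, X) = 3*256 = 768)
1/((-305722 + K(-346, 309)) - 9251) = 1/((-305722 + 768) - 9251) = 1/(-304954 - 9251) = 1/(-314205) = -1/314205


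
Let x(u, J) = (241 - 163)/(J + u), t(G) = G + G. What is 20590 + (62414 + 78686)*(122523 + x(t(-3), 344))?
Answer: 224744629870/13 ≈ 1.7288e+10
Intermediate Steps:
t(G) = 2*G
x(u, J) = 78/(J + u)
20590 + (62414 + 78686)*(122523 + x(t(-3), 344)) = 20590 + (62414 + 78686)*(122523 + 78/(344 + 2*(-3))) = 20590 + 141100*(122523 + 78/(344 - 6)) = 20590 + 141100*(122523 + 78/338) = 20590 + 141100*(122523 + 78*(1/338)) = 20590 + 141100*(122523 + 3/13) = 20590 + 141100*(1592802/13) = 20590 + 224744362200/13 = 224744629870/13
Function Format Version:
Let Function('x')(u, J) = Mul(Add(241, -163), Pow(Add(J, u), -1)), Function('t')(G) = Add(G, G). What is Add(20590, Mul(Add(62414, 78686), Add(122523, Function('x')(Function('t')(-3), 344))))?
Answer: Rational(224744629870, 13) ≈ 1.7288e+10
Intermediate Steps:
Function('t')(G) = Mul(2, G)
Function('x')(u, J) = Mul(78, Pow(Add(J, u), -1))
Add(20590, Mul(Add(62414, 78686), Add(122523, Function('x')(Function('t')(-3), 344)))) = Add(20590, Mul(Add(62414, 78686), Add(122523, Mul(78, Pow(Add(344, Mul(2, -3)), -1))))) = Add(20590, Mul(141100, Add(122523, Mul(78, Pow(Add(344, -6), -1))))) = Add(20590, Mul(141100, Add(122523, Mul(78, Pow(338, -1))))) = Add(20590, Mul(141100, Add(122523, Mul(78, Rational(1, 338))))) = Add(20590, Mul(141100, Add(122523, Rational(3, 13)))) = Add(20590, Mul(141100, Rational(1592802, 13))) = Add(20590, Rational(224744362200, 13)) = Rational(224744629870, 13)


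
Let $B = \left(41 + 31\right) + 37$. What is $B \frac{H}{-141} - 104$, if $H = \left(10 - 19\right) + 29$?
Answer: $- \frac{16844}{141} \approx -119.46$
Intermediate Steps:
$H = 20$ ($H = -9 + 29 = 20$)
$B = 109$ ($B = 72 + 37 = 109$)
$B \frac{H}{-141} - 104 = 109 \frac{20}{-141} - 104 = 109 \cdot 20 \left(- \frac{1}{141}\right) - 104 = 109 \left(- \frac{20}{141}\right) - 104 = - \frac{2180}{141} - 104 = - \frac{16844}{141}$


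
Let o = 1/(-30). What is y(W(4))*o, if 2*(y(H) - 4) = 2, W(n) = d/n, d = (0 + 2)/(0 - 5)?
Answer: -1/6 ≈ -0.16667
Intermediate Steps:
d = -2/5 (d = 2/(-5) = 2*(-1/5) = -2/5 ≈ -0.40000)
W(n) = -2/(5*n)
o = -1/30 ≈ -0.033333
y(H) = 5 (y(H) = 4 + (1/2)*2 = 4 + 1 = 5)
y(W(4))*o = 5*(-1/30) = -1/6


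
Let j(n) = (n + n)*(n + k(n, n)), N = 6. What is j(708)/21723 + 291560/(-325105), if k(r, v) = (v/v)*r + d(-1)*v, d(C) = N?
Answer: 173405424376/470817061 ≈ 368.31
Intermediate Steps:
d(C) = 6
k(r, v) = r + 6*v (k(r, v) = (v/v)*r + 6*v = 1*r + 6*v = r + 6*v)
j(n) = 16*n² (j(n) = (n + n)*(n + (n + 6*n)) = (2*n)*(n + 7*n) = (2*n)*(8*n) = 16*n²)
j(708)/21723 + 291560/(-325105) = (16*708²)/21723 + 291560/(-325105) = (16*501264)*(1/21723) + 291560*(-1/325105) = 8020224*(1/21723) - 58312/65021 = 2673408/7241 - 58312/65021 = 173405424376/470817061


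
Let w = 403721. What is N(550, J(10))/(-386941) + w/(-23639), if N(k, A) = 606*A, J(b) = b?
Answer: -156359459801/9146898299 ≈ -17.094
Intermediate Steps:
N(550, J(10))/(-386941) + w/(-23639) = (606*10)/(-386941) + 403721/(-23639) = 6060*(-1/386941) + 403721*(-1/23639) = -6060/386941 - 403721/23639 = -156359459801/9146898299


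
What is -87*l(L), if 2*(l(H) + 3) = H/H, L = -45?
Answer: 435/2 ≈ 217.50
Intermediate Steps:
l(H) = -5/2 (l(H) = -3 + (H/H)/2 = -3 + (½)*1 = -3 + ½ = -5/2)
-87*l(L) = -87*(-5/2) = 435/2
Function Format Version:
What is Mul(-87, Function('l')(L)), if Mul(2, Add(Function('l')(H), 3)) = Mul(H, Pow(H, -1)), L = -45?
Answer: Rational(435, 2) ≈ 217.50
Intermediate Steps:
Function('l')(H) = Rational(-5, 2) (Function('l')(H) = Add(-3, Mul(Rational(1, 2), Mul(H, Pow(H, -1)))) = Add(-3, Mul(Rational(1, 2), 1)) = Add(-3, Rational(1, 2)) = Rational(-5, 2))
Mul(-87, Function('l')(L)) = Mul(-87, Rational(-5, 2)) = Rational(435, 2)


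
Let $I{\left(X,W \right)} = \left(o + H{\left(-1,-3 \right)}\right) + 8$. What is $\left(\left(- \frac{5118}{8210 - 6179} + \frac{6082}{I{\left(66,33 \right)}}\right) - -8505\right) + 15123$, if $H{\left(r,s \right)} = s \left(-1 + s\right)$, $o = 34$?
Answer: $\frac{433908907}{18279} \approx 23738.0$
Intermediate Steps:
$I{\left(X,W \right)} = 54$ ($I{\left(X,W \right)} = \left(34 - 3 \left(-1 - 3\right)\right) + 8 = \left(34 - -12\right) + 8 = \left(34 + 12\right) + 8 = 46 + 8 = 54$)
$\left(\left(- \frac{5118}{8210 - 6179} + \frac{6082}{I{\left(66,33 \right)}}\right) - -8505\right) + 15123 = \left(\left(- \frac{5118}{8210 - 6179} + \frac{6082}{54}\right) - -8505\right) + 15123 = \left(\left(- \frac{5118}{8210 - 6179} + 6082 \cdot \frac{1}{54}\right) + 8505\right) + 15123 = \left(\left(- \frac{5118}{2031} + \frac{3041}{27}\right) + 8505\right) + 15123 = \left(\left(\left(-5118\right) \frac{1}{2031} + \frac{3041}{27}\right) + 8505\right) + 15123 = \left(\left(- \frac{1706}{677} + \frac{3041}{27}\right) + 8505\right) + 15123 = \left(\frac{2012695}{18279} + 8505\right) + 15123 = \frac{157475590}{18279} + 15123 = \frac{433908907}{18279}$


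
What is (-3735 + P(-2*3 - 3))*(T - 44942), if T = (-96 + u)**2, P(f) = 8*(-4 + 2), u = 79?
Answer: 167493403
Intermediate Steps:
P(f) = -16 (P(f) = 8*(-2) = -16)
T = 289 (T = (-96 + 79)**2 = (-17)**2 = 289)
(-3735 + P(-2*3 - 3))*(T - 44942) = (-3735 - 16)*(289 - 44942) = -3751*(-44653) = 167493403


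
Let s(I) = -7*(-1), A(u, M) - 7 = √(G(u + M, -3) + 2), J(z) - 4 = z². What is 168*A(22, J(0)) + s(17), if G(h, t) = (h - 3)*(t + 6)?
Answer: 1183 + 168*√71 ≈ 2598.6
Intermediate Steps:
G(h, t) = (-3 + h)*(6 + t)
J(z) = 4 + z²
A(u, M) = 7 + √(-7 + 3*M + 3*u) (A(u, M) = 7 + √((-18 - 3*(-3) + 6*(u + M) + (u + M)*(-3)) + 2) = 7 + √((-18 + 9 + 6*(M + u) + (M + u)*(-3)) + 2) = 7 + √((-18 + 9 + (6*M + 6*u) + (-3*M - 3*u)) + 2) = 7 + √((-9 + 3*M + 3*u) + 2) = 7 + √(-7 + 3*M + 3*u))
s(I) = 7
168*A(22, J(0)) + s(17) = 168*(7 + √(-7 + 3*(4 + 0²) + 3*22)) + 7 = 168*(7 + √(-7 + 3*(4 + 0) + 66)) + 7 = 168*(7 + √(-7 + 3*4 + 66)) + 7 = 168*(7 + √(-7 + 12 + 66)) + 7 = 168*(7 + √71) + 7 = (1176 + 168*√71) + 7 = 1183 + 168*√71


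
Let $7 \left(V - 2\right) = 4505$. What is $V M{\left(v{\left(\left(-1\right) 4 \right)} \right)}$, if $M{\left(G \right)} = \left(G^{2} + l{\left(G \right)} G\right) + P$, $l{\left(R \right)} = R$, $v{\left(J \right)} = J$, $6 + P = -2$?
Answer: $\frac{108456}{7} \approx 15494.0$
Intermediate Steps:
$P = -8$ ($P = -6 - 2 = -8$)
$M{\left(G \right)} = -8 + 2 G^{2}$ ($M{\left(G \right)} = \left(G^{2} + G G\right) - 8 = \left(G^{2} + G^{2}\right) - 8 = 2 G^{2} - 8 = -8 + 2 G^{2}$)
$V = \frac{4519}{7}$ ($V = 2 + \frac{1}{7} \cdot 4505 = 2 + \frac{4505}{7} = \frac{4519}{7} \approx 645.57$)
$V M{\left(v{\left(\left(-1\right) 4 \right)} \right)} = \frac{4519 \left(-8 + 2 \left(\left(-1\right) 4\right)^{2}\right)}{7} = \frac{4519 \left(-8 + 2 \left(-4\right)^{2}\right)}{7} = \frac{4519 \left(-8 + 2 \cdot 16\right)}{7} = \frac{4519 \left(-8 + 32\right)}{7} = \frac{4519}{7} \cdot 24 = \frac{108456}{7}$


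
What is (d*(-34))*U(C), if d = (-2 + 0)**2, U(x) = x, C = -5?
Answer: 680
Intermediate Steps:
d = 4 (d = (-2)**2 = 4)
(d*(-34))*U(C) = (4*(-34))*(-5) = -136*(-5) = 680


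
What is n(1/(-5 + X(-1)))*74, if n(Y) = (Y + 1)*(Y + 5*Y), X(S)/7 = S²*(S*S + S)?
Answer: -1776/25 ≈ -71.040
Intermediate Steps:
X(S) = 7*S²*(S + S²) (X(S) = 7*(S²*(S*S + S)) = 7*(S²*(S² + S)) = 7*(S²*(S + S²)) = 7*S²*(S + S²))
n(Y) = 6*Y*(1 + Y) (n(Y) = (1 + Y)*(6*Y) = 6*Y*(1 + Y))
n(1/(-5 + X(-1)))*74 = (6*(1 + 1/(-5 + 7*(-1)³*(1 - 1)))/(-5 + 7*(-1)³*(1 - 1)))*74 = (6*(1 + 1/(-5 + 7*(-1)*0))/(-5 + 7*(-1)*0))*74 = (6*(1 + 1/(-5 + 0))/(-5 + 0))*74 = (6*(1 + 1/(-5))/(-5))*74 = (6*(-⅕)*(1 - ⅕))*74 = (6*(-⅕)*(⅘))*74 = -24/25*74 = -1776/25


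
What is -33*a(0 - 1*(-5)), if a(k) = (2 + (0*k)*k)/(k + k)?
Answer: -33/5 ≈ -6.6000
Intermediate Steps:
a(k) = 1/k (a(k) = (2 + 0*k)/((2*k)) = (2 + 0)*(1/(2*k)) = 2*(1/(2*k)) = 1/k)
-33*a(0 - 1*(-5)) = -33/(0 - 1*(-5)) = -33/(0 + 5) = -33/5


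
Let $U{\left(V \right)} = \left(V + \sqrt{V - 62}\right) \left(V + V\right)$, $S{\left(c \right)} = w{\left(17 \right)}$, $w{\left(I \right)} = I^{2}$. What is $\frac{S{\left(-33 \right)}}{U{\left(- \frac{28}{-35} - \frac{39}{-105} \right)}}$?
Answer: $\frac{354025}{152392} - \frac{354025 i \sqrt{74515}}{6248072} \approx 2.3231 - 15.467 i$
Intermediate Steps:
$S{\left(c \right)} = 289$ ($S{\left(c \right)} = 17^{2} = 289$)
$U{\left(V \right)} = 2 V \left(V + \sqrt{-62 + V}\right)$ ($U{\left(V \right)} = \left(V + \sqrt{-62 + V}\right) 2 V = 2 V \left(V + \sqrt{-62 + V}\right)$)
$\frac{S{\left(-33 \right)}}{U{\left(- \frac{28}{-35} - \frac{39}{-105} \right)}} = \frac{289}{2 \left(- \frac{28}{-35} - \frac{39}{-105}\right) \left(\left(- \frac{28}{-35} - \frac{39}{-105}\right) + \sqrt{-62 - \left(- \frac{13}{35} - \frac{4}{5}\right)}\right)} = \frac{289}{2 \left(\left(-28\right) \left(- \frac{1}{35}\right) - - \frac{13}{35}\right) \left(\left(\left(-28\right) \left(- \frac{1}{35}\right) - - \frac{13}{35}\right) + \sqrt{-62 - - \frac{41}{35}}\right)} = \frac{289}{2 \left(\frac{4}{5} + \frac{13}{35}\right) \left(\left(\frac{4}{5} + \frac{13}{35}\right) + \sqrt{-62 + \left(\frac{4}{5} + \frac{13}{35}\right)}\right)} = \frac{289}{2 \cdot \frac{41}{35} \left(\frac{41}{35} + \sqrt{-62 + \frac{41}{35}}\right)} = \frac{289}{2 \cdot \frac{41}{35} \left(\frac{41}{35} + \sqrt{- \frac{2129}{35}}\right)} = \frac{289}{2 \cdot \frac{41}{35} \left(\frac{41}{35} + \frac{i \sqrt{74515}}{35}\right)} = \frac{289}{\frac{3362}{1225} + \frac{82 i \sqrt{74515}}{1225}}$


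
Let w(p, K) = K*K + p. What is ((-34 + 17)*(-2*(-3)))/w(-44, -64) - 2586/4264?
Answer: -1364175/2159716 ≈ -0.63165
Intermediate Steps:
w(p, K) = p + K**2 (w(p, K) = K**2 + p = p + K**2)
((-34 + 17)*(-2*(-3)))/w(-44, -64) - 2586/4264 = ((-34 + 17)*(-2*(-3)))/(-44 + (-64)**2) - 2586/4264 = (-17*6)/(-44 + 4096) - 2586*1/4264 = -102/4052 - 1293/2132 = -102*1/4052 - 1293/2132 = -51/2026 - 1293/2132 = -1364175/2159716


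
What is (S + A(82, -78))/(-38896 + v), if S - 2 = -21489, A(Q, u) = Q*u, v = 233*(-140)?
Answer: 27883/71516 ≈ 0.38988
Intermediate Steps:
v = -32620
S = -21487 (S = 2 - 21489 = -21487)
(S + A(82, -78))/(-38896 + v) = (-21487 + 82*(-78))/(-38896 - 32620) = (-21487 - 6396)/(-71516) = -27883*(-1/71516) = 27883/71516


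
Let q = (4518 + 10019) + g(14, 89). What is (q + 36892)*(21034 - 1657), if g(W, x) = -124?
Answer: 994136985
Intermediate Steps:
q = 14413 (q = (4518 + 10019) - 124 = 14537 - 124 = 14413)
(q + 36892)*(21034 - 1657) = (14413 + 36892)*(21034 - 1657) = 51305*19377 = 994136985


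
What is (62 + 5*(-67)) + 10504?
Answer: 10231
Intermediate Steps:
(62 + 5*(-67)) + 10504 = (62 - 335) + 10504 = -273 + 10504 = 10231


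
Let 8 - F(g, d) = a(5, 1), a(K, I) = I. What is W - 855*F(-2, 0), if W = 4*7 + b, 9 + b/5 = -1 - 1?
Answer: -6012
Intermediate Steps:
b = -55 (b = -45 + 5*(-1 - 1) = -45 + 5*(-2) = -45 - 10 = -55)
F(g, d) = 7 (F(g, d) = 8 - 1*1 = 8 - 1 = 7)
W = -27 (W = 4*7 - 55 = 28 - 55 = -27)
W - 855*F(-2, 0) = -27 - 855*7 = -27 - 95*63 = -27 - 5985 = -6012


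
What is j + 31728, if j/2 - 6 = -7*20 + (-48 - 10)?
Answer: 31344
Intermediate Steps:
j = -384 (j = 12 + 2*(-7*20 + (-48 - 10)) = 12 + 2*(-140 - 58) = 12 + 2*(-198) = 12 - 396 = -384)
j + 31728 = -384 + 31728 = 31344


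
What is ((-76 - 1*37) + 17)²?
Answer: 9216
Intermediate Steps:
((-76 - 1*37) + 17)² = ((-76 - 37) + 17)² = (-113 + 17)² = (-96)² = 9216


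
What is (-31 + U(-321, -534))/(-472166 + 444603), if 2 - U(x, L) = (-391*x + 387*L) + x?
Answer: -81439/27563 ≈ -2.9547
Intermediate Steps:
U(x, L) = 2 - 387*L + 390*x (U(x, L) = 2 - ((-391*x + 387*L) + x) = 2 - (-390*x + 387*L) = 2 + (-387*L + 390*x) = 2 - 387*L + 390*x)
(-31 + U(-321, -534))/(-472166 + 444603) = (-31 + (2 - 387*(-534) + 390*(-321)))/(-472166 + 444603) = (-31 + (2 + 206658 - 125190))/(-27563) = (-31 + 81470)*(-1/27563) = 81439*(-1/27563) = -81439/27563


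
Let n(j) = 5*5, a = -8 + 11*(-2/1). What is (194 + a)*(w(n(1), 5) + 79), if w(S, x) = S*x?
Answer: 33456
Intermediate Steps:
a = -30 (a = -8 + 11*(-2*1) = -8 + 11*(-2) = -8 - 22 = -30)
n(j) = 25
(194 + a)*(w(n(1), 5) + 79) = (194 - 30)*(25*5 + 79) = 164*(125 + 79) = 164*204 = 33456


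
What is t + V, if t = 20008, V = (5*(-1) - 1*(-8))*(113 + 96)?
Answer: 20635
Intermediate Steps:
V = 627 (V = (-5 + 8)*209 = 3*209 = 627)
t + V = 20008 + 627 = 20635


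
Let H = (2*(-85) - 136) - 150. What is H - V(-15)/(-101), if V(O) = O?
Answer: -46071/101 ≈ -456.15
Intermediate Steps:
H = -456 (H = (-170 - 136) - 150 = -306 - 150 = -456)
H - V(-15)/(-101) = -456 - (-15)/(-101) = -456 - (-15)*(-1)/101 = -456 - 1*15/101 = -456 - 15/101 = -46071/101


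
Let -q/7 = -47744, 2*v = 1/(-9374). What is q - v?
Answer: 6265731585/18748 ≈ 3.3421e+5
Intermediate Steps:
v = -1/18748 (v = (½)/(-9374) = (½)*(-1/9374) = -1/18748 ≈ -5.3339e-5)
q = 334208 (q = -7*(-47744) = 334208)
q - v = 334208 - 1*(-1/18748) = 334208 + 1/18748 = 6265731585/18748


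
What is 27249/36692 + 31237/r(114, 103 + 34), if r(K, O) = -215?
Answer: -1140289469/7888780 ≈ -144.55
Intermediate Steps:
27249/36692 + 31237/r(114, 103 + 34) = 27249/36692 + 31237/(-215) = 27249*(1/36692) + 31237*(-1/215) = 27249/36692 - 31237/215 = -1140289469/7888780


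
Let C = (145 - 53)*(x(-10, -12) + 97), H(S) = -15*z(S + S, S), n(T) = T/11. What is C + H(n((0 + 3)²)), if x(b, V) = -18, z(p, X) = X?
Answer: 79813/11 ≈ 7255.7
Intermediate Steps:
n(T) = T/11 (n(T) = T*(1/11) = T/11)
H(S) = -15*S
C = 7268 (C = (145 - 53)*(-18 + 97) = 92*79 = 7268)
C + H(n((0 + 3)²)) = 7268 - 15*(0 + 3)²/11 = 7268 - 15*3²/11 = 7268 - 15*9/11 = 7268 - 135/11 = 79813/11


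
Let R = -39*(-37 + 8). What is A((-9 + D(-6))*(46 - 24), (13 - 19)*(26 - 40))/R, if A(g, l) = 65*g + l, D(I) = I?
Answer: -7122/377 ≈ -18.891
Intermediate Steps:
R = 1131 (R = -39*(-29) = 1131)
A(g, l) = l + 65*g
A((-9 + D(-6))*(46 - 24), (13 - 19)*(26 - 40))/R = ((13 - 19)*(26 - 40) + 65*((-9 - 6)*(46 - 24)))/1131 = (-6*(-14) + 65*(-15*22))*(1/1131) = (84 + 65*(-330))*(1/1131) = (84 - 21450)*(1/1131) = -21366*1/1131 = -7122/377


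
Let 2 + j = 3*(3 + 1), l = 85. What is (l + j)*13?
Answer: 1235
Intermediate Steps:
j = 10 (j = -2 + 3*(3 + 1) = -2 + 3*4 = -2 + 12 = 10)
(l + j)*13 = (85 + 10)*13 = 95*13 = 1235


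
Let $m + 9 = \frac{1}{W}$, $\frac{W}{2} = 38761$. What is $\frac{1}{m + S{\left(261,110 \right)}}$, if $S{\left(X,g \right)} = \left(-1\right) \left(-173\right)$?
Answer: $\frac{77522}{12713609} \approx 0.0060976$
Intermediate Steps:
$W = 77522$ ($W = 2 \cdot 38761 = 77522$)
$S{\left(X,g \right)} = 173$
$m = - \frac{697697}{77522}$ ($m = -9 + \frac{1}{77522} = - \frac{697697}{77522} \approx -9.0$)
$\frac{1}{m + S{\left(261,110 \right)}} = \frac{1}{- \frac{697697}{77522} + 173} = \frac{1}{\frac{12713609}{77522}} = \frac{77522}{12713609}$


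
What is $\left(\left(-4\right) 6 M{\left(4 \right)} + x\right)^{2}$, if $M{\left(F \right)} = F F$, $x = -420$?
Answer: $646416$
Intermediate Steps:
$M{\left(F \right)} = F^{2}$
$\left(\left(-4\right) 6 M{\left(4 \right)} + x\right)^{2} = \left(\left(-4\right) 6 \cdot 4^{2} - 420\right)^{2} = \left(\left(-24\right) 16 - 420\right)^{2} = \left(-384 - 420\right)^{2} = \left(-804\right)^{2} = 646416$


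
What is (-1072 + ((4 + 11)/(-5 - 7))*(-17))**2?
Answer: 17665209/16 ≈ 1.1041e+6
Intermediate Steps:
(-1072 + ((4 + 11)/(-5 - 7))*(-17))**2 = (-1072 + (15/(-12))*(-17))**2 = (-1072 + (15*(-1/12))*(-17))**2 = (-1072 - 5/4*(-17))**2 = (-1072 + 85/4)**2 = (-4203/4)**2 = 17665209/16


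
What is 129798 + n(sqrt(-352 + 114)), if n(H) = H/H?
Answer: 129799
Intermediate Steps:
n(H) = 1
129798 + n(sqrt(-352 + 114)) = 129798 + 1 = 129799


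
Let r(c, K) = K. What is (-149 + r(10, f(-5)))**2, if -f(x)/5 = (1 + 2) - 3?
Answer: 22201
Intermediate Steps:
f(x) = 0 (f(x) = -5*((1 + 2) - 3) = -5*(3 - 3) = -5*0 = 0)
(-149 + r(10, f(-5)))**2 = (-149 + 0)**2 = (-149)**2 = 22201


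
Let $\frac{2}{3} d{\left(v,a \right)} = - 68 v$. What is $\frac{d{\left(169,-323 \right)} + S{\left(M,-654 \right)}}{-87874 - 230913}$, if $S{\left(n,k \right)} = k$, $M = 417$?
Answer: $\frac{2556}{45541} \approx 0.056125$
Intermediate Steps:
$d{\left(v,a \right)} = - 102 v$ ($d{\left(v,a \right)} = \frac{3 \left(- 68 v\right)}{2} = - 102 v$)
$\frac{d{\left(169,-323 \right)} + S{\left(M,-654 \right)}}{-87874 - 230913} = \frac{\left(-102\right) 169 - 654}{-87874 - 230913} = \frac{-17238 - 654}{-318787} = \left(-17892\right) \left(- \frac{1}{318787}\right) = \frac{2556}{45541}$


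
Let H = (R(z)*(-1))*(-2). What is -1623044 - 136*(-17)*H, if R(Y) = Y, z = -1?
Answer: -1627668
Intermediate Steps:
H = -2 (H = -1*(-1)*(-2) = 1*(-2) = -2)
-1623044 - 136*(-17)*H = -1623044 - 136*(-17)*(-2) = -1623044 - (-2312)*(-2) = -1623044 - 1*4624 = -1623044 - 4624 = -1627668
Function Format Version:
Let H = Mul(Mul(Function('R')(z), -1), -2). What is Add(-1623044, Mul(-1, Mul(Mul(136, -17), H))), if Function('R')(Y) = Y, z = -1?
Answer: -1627668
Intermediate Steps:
H = -2 (H = Mul(Mul(-1, -1), -2) = Mul(1, -2) = -2)
Add(-1623044, Mul(-1, Mul(Mul(136, -17), H))) = Add(-1623044, Mul(-1, Mul(Mul(136, -17), -2))) = Add(-1623044, Mul(-1, Mul(-2312, -2))) = Add(-1623044, Mul(-1, 4624)) = Add(-1623044, -4624) = -1627668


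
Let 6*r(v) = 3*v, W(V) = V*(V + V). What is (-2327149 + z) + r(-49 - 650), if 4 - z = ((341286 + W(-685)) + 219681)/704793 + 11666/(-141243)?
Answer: -154463652930356899/66364718466 ≈ -2.3275e+6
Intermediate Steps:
W(V) = 2*V² (W(V) = V*(2*V) = 2*V²)
r(v) = v/2 (r(v) = (3*v)/6 = v/2)
z = 64876090201/33182359233 (z = 4 - (((341286 + 2*(-685)²) + 219681)/704793 + 11666/(-141243)) = 4 - (((341286 + 2*469225) + 219681)*(1/704793) + 11666*(-1/141243)) = 4 - (((341286 + 938450) + 219681)*(1/704793) - 11666/141243) = 4 - ((1279736 + 219681)*(1/704793) - 11666/141243) = 4 - (1499417*(1/704793) - 11666/141243) = 4 - (1499417/704793 - 11666/141243) = 4 - 1*67853346731/33182359233 = 4 - 67853346731/33182359233 = 64876090201/33182359233 ≈ 1.9551)
(-2327149 + z) + r(-49 - 650) = (-2327149 + 64876090201/33182359233) + (-49 - 650)/2 = -77220229230626516/33182359233 + (½)*(-699) = -77220229230626516/33182359233 - 699/2 = -154463652930356899/66364718466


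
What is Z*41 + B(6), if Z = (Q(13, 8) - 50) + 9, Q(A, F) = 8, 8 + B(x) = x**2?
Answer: -1325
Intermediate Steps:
B(x) = -8 + x**2
Z = -33 (Z = (8 - 50) + 9 = -42 + 9 = -33)
Z*41 + B(6) = -33*41 + (-8 + 6**2) = -1353 + (-8 + 36) = -1353 + 28 = -1325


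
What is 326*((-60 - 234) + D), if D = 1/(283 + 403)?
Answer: -32874329/343 ≈ -95844.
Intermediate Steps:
D = 1/686 ≈ 0.0014577
326*((-60 - 234) + D) = 326*((-60 - 234) + 1/686) = 326*(-294 + 1/686) = 326*(-201683/686) = -32874329/343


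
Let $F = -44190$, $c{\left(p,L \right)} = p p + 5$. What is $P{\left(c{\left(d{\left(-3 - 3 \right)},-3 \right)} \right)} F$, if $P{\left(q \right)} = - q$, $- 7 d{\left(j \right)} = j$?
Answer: $\frac{12417390}{49} \approx 2.5342 \cdot 10^{5}$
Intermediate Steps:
$d{\left(j \right)} = - \frac{j}{7}$
$c{\left(p,L \right)} = 5 + p^{2}$ ($c{\left(p,L \right)} = p^{2} + 5 = 5 + p^{2}$)
$P{\left(c{\left(d{\left(-3 - 3 \right)},-3 \right)} \right)} F = - (5 + \left(- \frac{-3 - 3}{7}\right)^{2}) \left(-44190\right) = - (5 + \left(\left(- \frac{1}{7}\right) \left(-6\right)\right)^{2}) \left(-44190\right) = - (5 + \left(\frac{6}{7}\right)^{2}) \left(-44190\right) = - (5 + \frac{36}{49}) \left(-44190\right) = \left(-1\right) \frac{281}{49} \left(-44190\right) = \left(- \frac{281}{49}\right) \left(-44190\right) = \frac{12417390}{49}$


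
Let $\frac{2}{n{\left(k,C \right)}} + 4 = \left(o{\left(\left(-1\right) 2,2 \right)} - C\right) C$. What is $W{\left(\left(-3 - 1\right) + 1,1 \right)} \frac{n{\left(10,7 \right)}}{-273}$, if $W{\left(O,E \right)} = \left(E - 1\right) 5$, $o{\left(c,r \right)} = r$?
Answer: $0$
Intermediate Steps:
$W{\left(O,E \right)} = -5 + 5 E$ ($W{\left(O,E \right)} = \left(-1 + E\right) 5 = -5 + 5 E$)
$n{\left(k,C \right)} = \frac{2}{-4 + C \left(2 - C\right)}$ ($n{\left(k,C \right)} = \frac{2}{-4 + \left(2 - C\right) C} = \frac{2}{-4 + C \left(2 - C\right)}$)
$W{\left(\left(-3 - 1\right) + 1,1 \right)} \frac{n{\left(10,7 \right)}}{-273} = \left(-5 + 5 \cdot 1\right) \frac{\left(-2\right) \frac{1}{4 + 7^{2} - 14}}{-273} = \left(-5 + 5\right) - \frac{2}{4 + 49 - 14} \left(- \frac{1}{273}\right) = 0 - \frac{2}{39} \left(- \frac{1}{273}\right) = 0 \left(-2\right) \frac{1}{39} \left(- \frac{1}{273}\right) = 0 \left(\left(- \frac{2}{39}\right) \left(- \frac{1}{273}\right)\right) = 0 \cdot \frac{2}{10647} = 0$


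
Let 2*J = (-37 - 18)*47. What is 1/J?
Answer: -2/2585 ≈ -0.00077369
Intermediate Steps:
J = -2585/2 (J = ((-37 - 18)*47)/2 = (-55*47)/2 = (½)*(-2585) = -2585/2 ≈ -1292.5)
1/J = 1/(-2585/2) = -2/2585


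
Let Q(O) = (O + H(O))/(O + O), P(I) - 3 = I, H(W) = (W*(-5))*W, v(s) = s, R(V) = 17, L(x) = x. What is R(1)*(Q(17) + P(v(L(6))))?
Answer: -561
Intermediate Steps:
H(W) = -5*W² (H(W) = (-5*W)*W = -5*W²)
P(I) = 3 + I
Q(O) = (O - 5*O²)/(2*O) (Q(O) = (O - 5*O²)/(O + O) = (O - 5*O²)/((2*O)) = (O - 5*O²)*(1/(2*O)) = (O - 5*O²)/(2*O))
R(1)*(Q(17) + P(v(L(6)))) = 17*((½ - 5/2*17) + (3 + 6)) = 17*((½ - 85/2) + 9) = 17*(-42 + 9) = 17*(-33) = -561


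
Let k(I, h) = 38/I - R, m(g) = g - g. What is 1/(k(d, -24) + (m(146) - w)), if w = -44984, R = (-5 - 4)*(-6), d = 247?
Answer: 13/584092 ≈ 2.2257e-5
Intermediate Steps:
R = 54 (R = -9*(-6) = 54)
m(g) = 0
k(I, h) = -54 + 38/I (k(I, h) = 38/I - 1*54 = 38/I - 54 = -54 + 38/I)
1/(k(d, -24) + (m(146) - w)) = 1/((-54 + 38/247) + (0 - 1*(-44984))) = 1/((-54 + 38*(1/247)) + (0 + 44984)) = 1/((-54 + 2/13) + 44984) = 1/(-700/13 + 44984) = 1/(584092/13) = 13/584092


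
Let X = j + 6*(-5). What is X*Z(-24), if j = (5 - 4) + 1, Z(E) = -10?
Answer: 280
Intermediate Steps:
j = 2 (j = 1 + 1 = 2)
X = -28 (X = 2 + 6*(-5) = 2 - 30 = -28)
X*Z(-24) = -28*(-10) = 280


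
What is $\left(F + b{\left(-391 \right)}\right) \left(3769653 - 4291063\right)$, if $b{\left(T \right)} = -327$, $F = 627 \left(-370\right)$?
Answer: $121132406970$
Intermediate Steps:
$F = -231990$
$\left(F + b{\left(-391 \right)}\right) \left(3769653 - 4291063\right) = \left(-231990 - 327\right) \left(3769653 - 4291063\right) = \left(-232317\right) \left(-521410\right) = 121132406970$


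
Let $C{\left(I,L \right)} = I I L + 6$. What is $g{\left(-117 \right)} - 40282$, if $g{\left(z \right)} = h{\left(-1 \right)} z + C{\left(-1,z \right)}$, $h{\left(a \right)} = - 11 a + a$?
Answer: $-41563$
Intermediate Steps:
$h{\left(a \right)} = - 10 a$
$C{\left(I,L \right)} = 6 + L I^{2}$ ($C{\left(I,L \right)} = I^{2} L + 6 = L I^{2} + 6 = 6 + L I^{2}$)
$g{\left(z \right)} = 6 + 11 z$ ($g{\left(z \right)} = \left(-10\right) \left(-1\right) z + \left(6 + z \left(-1\right)^{2}\right) = 10 z + \left(6 + z 1\right) = 10 z + \left(6 + z\right) = 6 + 11 z$)
$g{\left(-117 \right)} - 40282 = \left(6 + 11 \left(-117\right)\right) - 40282 = \left(6 - 1287\right) - 40282 = -1281 - 40282 = -41563$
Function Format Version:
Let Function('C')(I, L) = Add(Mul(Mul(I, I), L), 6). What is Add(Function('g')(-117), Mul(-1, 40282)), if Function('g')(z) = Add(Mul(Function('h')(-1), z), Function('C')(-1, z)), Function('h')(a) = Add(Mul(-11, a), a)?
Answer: -41563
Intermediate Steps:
Function('h')(a) = Mul(-10, a)
Function('C')(I, L) = Add(6, Mul(L, Pow(I, 2))) (Function('C')(I, L) = Add(Mul(Pow(I, 2), L), 6) = Add(Mul(L, Pow(I, 2)), 6) = Add(6, Mul(L, Pow(I, 2))))
Function('g')(z) = Add(6, Mul(11, z)) (Function('g')(z) = Add(Mul(Mul(-10, -1), z), Add(6, Mul(z, Pow(-1, 2)))) = Add(Mul(10, z), Add(6, Mul(z, 1))) = Add(Mul(10, z), Add(6, z)) = Add(6, Mul(11, z)))
Add(Function('g')(-117), Mul(-1, 40282)) = Add(Add(6, Mul(11, -117)), Mul(-1, 40282)) = Add(Add(6, -1287), -40282) = Add(-1281, -40282) = -41563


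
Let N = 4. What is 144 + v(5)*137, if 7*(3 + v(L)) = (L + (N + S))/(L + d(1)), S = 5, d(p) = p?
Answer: -664/3 ≈ -221.33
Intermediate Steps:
v(L) = -3 + (9 + L)/(7*(1 + L)) (v(L) = -3 + ((L + (4 + 5))/(L + 1))/7 = -3 + ((L + 9)/(1 + L))/7 = -3 + ((9 + L)/(1 + L))/7 = -3 + (9 + L)/(7*(1 + L)))
144 + v(5)*137 = 144 + (4*(-3 - 5*5)/(7*(1 + 5)))*137 = 144 + ((4/7)*(-3 - 25)/6)*137 = 144 + ((4/7)*(⅙)*(-28))*137 = 144 - 8/3*137 = 144 - 1096/3 = -664/3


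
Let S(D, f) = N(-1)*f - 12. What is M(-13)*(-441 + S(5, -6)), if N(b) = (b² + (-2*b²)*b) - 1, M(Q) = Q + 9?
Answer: 1860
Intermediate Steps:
M(Q) = 9 + Q
N(b) = -1 + b² - 2*b³ (N(b) = (b² - 2*b³) - 1 = -1 + b² - 2*b³)
S(D, f) = -12 + 2*f (S(D, f) = (-1 + (-1)² - 2*(-1)³)*f - 12 = (-1 + 1 - 2*(-1))*f - 12 = (-1 + 1 + 2)*f - 12 = 2*f - 12 = -12 + 2*f)
M(-13)*(-441 + S(5, -6)) = (9 - 13)*(-441 + (-12 + 2*(-6))) = -4*(-441 + (-12 - 12)) = -4*(-441 - 24) = -4*(-465) = 1860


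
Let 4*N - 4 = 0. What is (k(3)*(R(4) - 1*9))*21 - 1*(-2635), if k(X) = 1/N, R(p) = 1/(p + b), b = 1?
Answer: 12251/5 ≈ 2450.2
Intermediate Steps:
N = 1 (N = 1 + (1/4)*0 = 1 + 0 = 1)
R(p) = 1/(1 + p) (R(p) = 1/(p + 1) = 1/(1 + p))
k(X) = 1 (k(X) = 1/1 = 1)
(k(3)*(R(4) - 1*9))*21 - 1*(-2635) = (1*(1/(1 + 4) - 1*9))*21 - 1*(-2635) = (1*(1/5 - 9))*21 + 2635 = (1*(-44/5))*21 + 2635 = -44/5*21 + 2635 = -924/5 + 2635 = 12251/5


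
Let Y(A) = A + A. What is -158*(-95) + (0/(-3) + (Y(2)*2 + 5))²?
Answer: 15179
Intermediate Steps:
Y(A) = 2*A
-158*(-95) + (0/(-3) + (Y(2)*2 + 5))² = -158*(-95) + (0/(-3) + ((2*2)*2 + 5))² = 15010 + (0*(-⅓) + (4*2 + 5))² = 15010 + (0 + (8 + 5))² = 15010 + (0 + 13)² = 15010 + 13² = 15010 + 169 = 15179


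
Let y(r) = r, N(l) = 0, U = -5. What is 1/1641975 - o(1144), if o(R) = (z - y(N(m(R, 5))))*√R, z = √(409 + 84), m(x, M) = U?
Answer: 1/1641975 - 2*√140998 ≈ -750.99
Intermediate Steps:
m(x, M) = -5
z = √493 ≈ 22.204
o(R) = √493*√R (o(R) = (√493 - 1*0)*√R = (√493 + 0)*√R = √493*√R)
1/1641975 - o(1144) = 1/1641975 - √493*√1144 = 1/1641975 - √493*2*√286 = 1/1641975 - 2*√140998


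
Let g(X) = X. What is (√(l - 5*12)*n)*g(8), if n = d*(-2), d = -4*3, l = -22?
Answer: 192*I*√82 ≈ 1738.6*I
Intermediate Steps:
d = -12
n = 24 (n = -12*(-2) = 24)
(√(l - 5*12)*n)*g(8) = (√(-22 - 5*12)*24)*8 = (√(-22 - 60)*24)*8 = (√(-82)*24)*8 = ((I*√82)*24)*8 = (24*I*√82)*8 = 192*I*√82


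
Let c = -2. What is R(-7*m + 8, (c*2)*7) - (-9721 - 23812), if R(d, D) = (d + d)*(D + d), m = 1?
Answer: 33479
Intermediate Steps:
R(d, D) = 2*d*(D + d) (R(d, D) = (2*d)*(D + d) = 2*d*(D + d))
R(-7*m + 8, (c*2)*7) - (-9721 - 23812) = 2*(-7*1 + 8)*(-2*2*7 + (-7*1 + 8)) - (-9721 - 23812) = 2*(-7 + 8)*(-4*7 + (-7 + 8)) - 1*(-33533) = 2*1*(-28 + 1) + 33533 = 2*1*(-27) + 33533 = -54 + 33533 = 33479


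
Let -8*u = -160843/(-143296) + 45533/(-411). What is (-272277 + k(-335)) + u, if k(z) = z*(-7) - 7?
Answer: -127177257777577/471157248 ≈ -2.6993e+5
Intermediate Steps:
u = 6458590295/471157248 (u = -(-160843/(-143296) + 45533/(-411))/8 = -(-160843*(-1/143296) + 45533*(-1/411))/8 = -(160843/143296 - 45533/411)/8 = -⅛*(-6458590295/58894656) = 6458590295/471157248 ≈ 13.708)
k(z) = -7 - 7*z (k(z) = -7*z - 7 = -7 - 7*z)
(-272277 + k(-335)) + u = (-272277 + (-7 - 7*(-335))) + 6458590295/471157248 = (-272277 + (-7 + 2345)) + 6458590295/471157248 = (-272277 + 2338) + 6458590295/471157248 = -269939 + 6458590295/471157248 = -127177257777577/471157248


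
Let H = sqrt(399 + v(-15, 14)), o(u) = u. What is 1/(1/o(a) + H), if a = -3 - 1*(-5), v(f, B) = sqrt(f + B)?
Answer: 1/(1/2 + sqrt(399 + I)) ≈ 0.04884 - 5.97e-5*I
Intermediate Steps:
v(f, B) = sqrt(B + f)
a = 2 (a = -3 + 5 = 2)
H = sqrt(399 + I) (H = sqrt(399 + sqrt(14 - 15)) = sqrt(399 + sqrt(-1)) = sqrt(399 + I) ≈ 19.975 + 0.025*I)
1/(1/o(a) + H) = 1/(1/2 + sqrt(399 + I))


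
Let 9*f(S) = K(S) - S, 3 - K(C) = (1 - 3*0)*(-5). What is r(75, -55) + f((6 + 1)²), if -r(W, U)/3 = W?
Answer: -2066/9 ≈ -229.56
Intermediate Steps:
K(C) = 8 (K(C) = 3 - (1 - 3*0)*(-5) = 3 - (1 + 0)*(-5) = 3 - (-5) = 3 - 1*(-5) = 3 + 5 = 8)
r(W, U) = -3*W
f(S) = 8/9 - S/9 (f(S) = (8 - S)/9 = 8/9 - S/9)
r(75, -55) + f((6 + 1)²) = -3*75 + (8/9 - (6 + 1)²/9) = -225 + (8/9 - ⅑*7²) = -225 + (8/9 - ⅑*49) = -225 + (8/9 - 49/9) = -225 - 41/9 = -2066/9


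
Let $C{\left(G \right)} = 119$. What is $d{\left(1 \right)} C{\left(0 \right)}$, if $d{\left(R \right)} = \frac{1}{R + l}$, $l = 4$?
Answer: $\frac{119}{5} \approx 23.8$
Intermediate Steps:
$d{\left(R \right)} = \frac{1}{4 + R}$ ($d{\left(R \right)} = \frac{1}{R + 4} = \frac{1}{4 + R}$)
$d{\left(1 \right)} C{\left(0 \right)} = \frac{1}{4 + 1} \cdot 119 = \frac{1}{5} \cdot 119 = \frac{119}{5}$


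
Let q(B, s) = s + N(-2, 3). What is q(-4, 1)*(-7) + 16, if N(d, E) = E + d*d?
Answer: -40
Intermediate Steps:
N(d, E) = E + d**2
q(B, s) = 7 + s (q(B, s) = s + (3 + (-2)**2) = s + (3 + 4) = s + 7 = 7 + s)
q(-4, 1)*(-7) + 16 = (7 + 1)*(-7) + 16 = 8*(-7) + 16 = -56 + 16 = -40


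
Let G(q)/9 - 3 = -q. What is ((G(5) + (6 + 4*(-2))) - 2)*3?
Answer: -66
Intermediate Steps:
G(q) = 27 - 9*q (G(q) = 27 + 9*(-q) = 27 - 9*q)
((G(5) + (6 + 4*(-2))) - 2)*3 = (((27 - 9*5) + (6 + 4*(-2))) - 2)*3 = (((27 - 45) + (6 - 8)) - 2)*3 = ((-18 - 2) - 2)*3 = (-20 - 2)*3 = -22*3 = -66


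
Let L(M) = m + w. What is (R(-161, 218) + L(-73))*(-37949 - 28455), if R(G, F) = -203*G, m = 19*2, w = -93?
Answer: -2166629712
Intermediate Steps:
m = 38
L(M) = -55 (L(M) = 38 - 93 = -55)
(R(-161, 218) + L(-73))*(-37949 - 28455) = (-203*(-161) - 55)*(-37949 - 28455) = (32683 - 55)*(-66404) = 32628*(-66404) = -2166629712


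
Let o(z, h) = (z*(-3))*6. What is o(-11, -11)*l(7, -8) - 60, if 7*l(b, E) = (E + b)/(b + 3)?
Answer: -2199/35 ≈ -62.829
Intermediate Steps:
l(b, E) = (E + b)/(7*(3 + b)) (l(b, E) = ((E + b)/(b + 3))/7 = ((E + b)/(3 + b))/7 = (E + b)/(7*(3 + b)))
o(z, h) = -18*z (o(z, h) = -3*z*6 = -18*z)
o(-11, -11)*l(7, -8) - 60 = (-18*(-11))*((-8 + 7)/(7*(3 + 7))) - 60 = 198*((⅐)*(-1)/10) - 60 = 198*((⅐)*(⅒)*(-1)) - 60 = 198*(-1/70) - 60 = -99/35 - 60 = -2199/35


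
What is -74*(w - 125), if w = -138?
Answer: 19462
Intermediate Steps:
-74*(w - 125) = -74*(-138 - 125) = -74*(-263) = 19462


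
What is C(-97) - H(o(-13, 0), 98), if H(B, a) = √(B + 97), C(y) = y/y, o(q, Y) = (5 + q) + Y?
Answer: 1 - √89 ≈ -8.4340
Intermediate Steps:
o(q, Y) = 5 + Y + q
C(y) = 1
H(B, a) = √(97 + B)
C(-97) - H(o(-13, 0), 98) = 1 - √(97 + (5 + 0 - 13)) = 1 - √(97 - 8) = 1 - √89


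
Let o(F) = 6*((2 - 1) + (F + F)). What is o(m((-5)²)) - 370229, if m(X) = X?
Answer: -369923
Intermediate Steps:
o(F) = 6 + 12*F (o(F) = 6*(1 + 2*F) = 6 + 12*F)
o(m((-5)²)) - 370229 = (6 + 12*(-5)²) - 370229 = (6 + 12*25) - 370229 = (6 + 300) - 370229 = 306 - 370229 = -369923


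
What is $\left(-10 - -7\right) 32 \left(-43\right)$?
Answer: $4128$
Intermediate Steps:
$\left(-10 - -7\right) 32 \left(-43\right) = \left(-10 + 7\right) 32 \left(-43\right) = \left(-3\right) 32 \left(-43\right) = \left(-96\right) \left(-43\right) = 4128$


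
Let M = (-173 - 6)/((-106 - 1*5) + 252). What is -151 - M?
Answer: -21112/141 ≈ -149.73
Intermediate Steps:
M = -179/141 (M = -179/((-106 - 5) + 252) = -179/(-111 + 252) = -179/141 ≈ -1.2695)
-151 - M = -151 - 1*(-179/141) = -151 + 179/141 = -21112/141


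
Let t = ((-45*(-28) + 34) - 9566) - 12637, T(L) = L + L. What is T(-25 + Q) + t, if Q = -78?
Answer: -21115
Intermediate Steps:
T(L) = 2*L
t = -20909 (t = ((1260 + 34) - 9566) - 12637 = (1294 - 9566) - 12637 = -8272 - 12637 = -20909)
T(-25 + Q) + t = 2*(-25 - 78) - 20909 = 2*(-103) - 20909 = -206 - 20909 = -21115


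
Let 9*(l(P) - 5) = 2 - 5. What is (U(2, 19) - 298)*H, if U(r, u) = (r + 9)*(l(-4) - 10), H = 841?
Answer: -899870/3 ≈ -2.9996e+5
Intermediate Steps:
l(P) = 14/3 (l(P) = 5 + (2 - 5)/9 = 5 + (⅑)*(-3) = 5 - ⅓ = 14/3)
U(r, u) = -48 - 16*r/3 (U(r, u) = (r + 9)*(14/3 - 10) = (9 + r)*(-16/3) = -48 - 16*r/3)
(U(2, 19) - 298)*H = ((-48 - 16/3*2) - 298)*841 = ((-48 - 32/3) - 298)*841 = (-176/3 - 298)*841 = -1070/3*841 = -899870/3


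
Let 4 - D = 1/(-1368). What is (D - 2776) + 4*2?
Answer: -3781151/1368 ≈ -2764.0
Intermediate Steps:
D = 5473/1368 (D = 4 - 1/(-1368) = 4 - 1*(-1/1368) = 4 + 1/1368 = 5473/1368 ≈ 4.0007)
(D - 2776) + 4*2 = (5473/1368 - 2776) + 4*2 = -3792095/1368 + 8 = -3781151/1368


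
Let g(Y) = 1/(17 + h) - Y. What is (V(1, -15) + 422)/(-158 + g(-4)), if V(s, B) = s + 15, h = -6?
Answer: -4818/1693 ≈ -2.8458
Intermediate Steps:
V(s, B) = 15 + s
g(Y) = 1/11 - Y (g(Y) = 1/(17 - 6) - Y = 1/11 - Y)
(V(1, -15) + 422)/(-158 + g(-4)) = ((15 + 1) + 422)/(-158 + (1/11 - 1*(-4))) = (16 + 422)/(-158 + (1/11 + 4)) = 438/(-158 + 45/11) = 438/(-1693/11) = 438*(-11/1693) = -4818/1693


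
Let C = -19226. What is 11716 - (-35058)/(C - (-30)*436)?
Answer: 35985739/3073 ≈ 11710.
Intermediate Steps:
11716 - (-35058)/(C - (-30)*436) = 11716 - (-35058)/(-19226 - (-30)*436) = 11716 - (-35058)/(-19226 - 1*(-13080)) = 11716 - (-35058)/(-19226 + 13080) = 11716 - (-35058)/(-6146) = 11716 - (-35058)*(-1)/6146 = 11716 - 1*17529/3073 = 11716 - 17529/3073 = 35985739/3073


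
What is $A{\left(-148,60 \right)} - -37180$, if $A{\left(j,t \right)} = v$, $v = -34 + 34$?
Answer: $37180$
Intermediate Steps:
$v = 0$
$A{\left(j,t \right)} = 0$
$A{\left(-148,60 \right)} - -37180 = 0 - -37180 = 0 + 37180 = 37180$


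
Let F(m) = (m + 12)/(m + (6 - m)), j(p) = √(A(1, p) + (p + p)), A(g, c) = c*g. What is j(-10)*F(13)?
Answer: 25*I*√30/6 ≈ 22.822*I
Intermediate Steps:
j(p) = √3*√p (j(p) = √(p*1 + (p + p)) = √(p + 2*p) = √(3*p) = √3*√p)
F(m) = 2 + m/6 (F(m) = (12 + m)/6 = (12 + m)*(⅙) = 2 + m/6)
j(-10)*F(13) = (√3*√(-10))*(2 + (⅙)*13) = (√3*(I*√10))*(2 + 13/6) = (I*√30)*(25/6) = 25*I*√30/6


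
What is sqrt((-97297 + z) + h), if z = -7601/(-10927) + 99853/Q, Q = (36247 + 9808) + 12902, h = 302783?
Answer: sqrt(1740459200647406381662)/92031877 ≈ 453.31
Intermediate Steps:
Q = 58957 (Q = 46055 + 12902 = 58957)
z = 1539225888/644223139 (z = -7601/(-10927) + 99853/58957 = -7601*(-1/10927) + 99853*(1/58957) = 7601/10927 + 99853/58957 = 1539225888/644223139 ≈ 2.3893)
sqrt((-97297 + z) + h) = sqrt((-97297 + 1539225888/644223139) + 302783) = sqrt(-62679439529395/644223139 + 302783) = sqrt(132380375166442/644223139) = sqrt(1740459200647406381662)/92031877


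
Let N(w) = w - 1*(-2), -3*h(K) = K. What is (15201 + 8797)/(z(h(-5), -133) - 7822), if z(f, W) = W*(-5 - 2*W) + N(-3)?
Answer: -923/1636 ≈ -0.56418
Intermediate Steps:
h(K) = -K/3
N(w) = 2 + w (N(w) = w + 2 = 2 + w)
z(f, W) = -1 + W*(-5 - 2*W) (z(f, W) = W*(-5 - 2*W) + (2 - 3) = W*(-5 - 2*W) - 1 = -1 + W*(-5 - 2*W))
(15201 + 8797)/(z(h(-5), -133) - 7822) = (15201 + 8797)/((-1 - 5*(-133) - 2*(-133)²) - 7822) = 23998/((-1 + 665 - 2*17689) - 7822) = 23998/((-1 + 665 - 35378) - 7822) = 23998/(-34714 - 7822) = 23998/(-42536) = 23998*(-1/42536) = -923/1636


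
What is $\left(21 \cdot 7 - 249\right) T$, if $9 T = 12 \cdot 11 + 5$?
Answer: $- \frac{4658}{3} \approx -1552.7$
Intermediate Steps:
$T = \frac{137}{9}$ ($T = \frac{12 \cdot 11 + 5}{9} = \frac{132 + 5}{9} = \frac{1}{9} \cdot 137 = \frac{137}{9} \approx 15.222$)
$\left(21 \cdot 7 - 249\right) T = \left(21 \cdot 7 - 249\right) \frac{137}{9} = \left(147 - 249\right) \frac{137}{9} = \left(-102\right) \frac{137}{9} = - \frac{4658}{3}$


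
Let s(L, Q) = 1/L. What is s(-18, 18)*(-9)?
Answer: 1/2 ≈ 0.50000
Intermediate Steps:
s(-18, 18)*(-9) = -9/(-18) = -1/18*(-9) = 1/2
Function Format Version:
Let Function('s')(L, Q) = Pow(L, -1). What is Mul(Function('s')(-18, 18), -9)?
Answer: Rational(1, 2) ≈ 0.50000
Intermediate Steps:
Mul(Function('s')(-18, 18), -9) = Mul(Pow(-18, -1), -9) = Mul(Rational(-1, 18), -9) = Rational(1, 2)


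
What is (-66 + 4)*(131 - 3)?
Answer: -7936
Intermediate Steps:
(-66 + 4)*(131 - 3) = -62*128 = -7936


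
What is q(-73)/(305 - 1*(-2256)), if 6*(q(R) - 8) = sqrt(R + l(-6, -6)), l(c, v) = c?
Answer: 8/2561 + I*sqrt(79)/15366 ≈ 0.0031238 + 0.00057843*I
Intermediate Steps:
q(R) = 8 + sqrt(-6 + R)/6 (q(R) = 8 + sqrt(R - 6)/6 = 8 + sqrt(-6 + R)/6)
q(-73)/(305 - 1*(-2256)) = (8 + sqrt(-6 - 73)/6)/(305 - 1*(-2256)) = (8 + sqrt(-79)/6)/(305 + 2256) = (8 + (I*sqrt(79))/6)/2561 = (8 + I*sqrt(79)/6)*(1/2561) = 8/2561 + I*sqrt(79)/15366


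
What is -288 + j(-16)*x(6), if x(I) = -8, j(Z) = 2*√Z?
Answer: -288 - 64*I ≈ -288.0 - 64.0*I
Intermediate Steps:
-288 + j(-16)*x(6) = -288 + (2*√(-16))*(-8) = -288 + (2*(4*I))*(-8) = -288 + (8*I)*(-8) = -288 - 64*I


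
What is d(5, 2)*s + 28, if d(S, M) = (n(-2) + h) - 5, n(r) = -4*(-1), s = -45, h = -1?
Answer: 118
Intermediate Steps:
n(r) = 4
d(S, M) = -2 (d(S, M) = (4 - 1) - 5 = 3 - 5 = -2)
d(5, 2)*s + 28 = -2*(-45) + 28 = 90 + 28 = 118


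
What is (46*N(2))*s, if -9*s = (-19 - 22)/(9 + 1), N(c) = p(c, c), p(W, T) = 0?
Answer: 0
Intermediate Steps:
N(c) = 0
s = 41/90 (s = -(-19 - 22)/(9*(9 + 1)) = -(-41)/(9*10) = -⅑*(-41/10) = 41/90 ≈ 0.45556)
(46*N(2))*s = (46*0)*(41/90) = 0*(41/90) = 0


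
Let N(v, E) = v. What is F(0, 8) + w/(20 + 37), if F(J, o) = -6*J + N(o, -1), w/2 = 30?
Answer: 172/19 ≈ 9.0526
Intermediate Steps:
w = 60 (w = 2*30 = 60)
F(J, o) = o - 6*J (F(J, o) = -6*J + o = o - 6*J)
F(0, 8) + w/(20 + 37) = (8 - 6*0) + 60/(20 + 37) = (8 + 0) + 60/57 = 8 + (1/57)*60 = 8 + 20/19 = 172/19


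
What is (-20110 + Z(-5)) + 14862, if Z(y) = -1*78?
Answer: -5326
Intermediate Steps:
Z(y) = -78
(-20110 + Z(-5)) + 14862 = (-20110 - 78) + 14862 = -20188 + 14862 = -5326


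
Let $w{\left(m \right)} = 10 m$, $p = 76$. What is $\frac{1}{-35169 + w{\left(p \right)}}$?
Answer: $- \frac{1}{34409} \approx -2.9062 \cdot 10^{-5}$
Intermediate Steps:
$\frac{1}{-35169 + w{\left(p \right)}} = \frac{1}{-35169 + 10 \cdot 76} = \frac{1}{-35169 + 760} = \frac{1}{-34409} = - \frac{1}{34409}$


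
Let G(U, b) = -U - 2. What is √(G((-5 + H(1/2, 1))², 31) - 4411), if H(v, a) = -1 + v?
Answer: I*√17773/2 ≈ 66.658*I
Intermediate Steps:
G(U, b) = -2 - U
√(G((-5 + H(1/2, 1))², 31) - 4411) = √((-2 - (-5 + (-1 + 1/2))²) - 4411) = √((-2 - (-5 + (-1 + ½))²) - 4411) = √((-2 - (-5 - ½)²) - 4411) = √((-2 - (-11/2)²) - 4411) = √((-2 - 1*121/4) - 4411) = √((-2 - 121/4) - 4411) = √(-129/4 - 4411) = √(-17773/4) = I*√17773/2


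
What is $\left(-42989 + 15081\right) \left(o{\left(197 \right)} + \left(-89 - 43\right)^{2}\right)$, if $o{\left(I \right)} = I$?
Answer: $-491766868$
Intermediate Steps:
$\left(-42989 + 15081\right) \left(o{\left(197 \right)} + \left(-89 - 43\right)^{2}\right) = \left(-42989 + 15081\right) \left(197 + \left(-89 - 43\right)^{2}\right) = - 27908 \left(197 + \left(-132\right)^{2}\right) = - 27908 \left(197 + 17424\right) = \left(-27908\right) 17621 = -491766868$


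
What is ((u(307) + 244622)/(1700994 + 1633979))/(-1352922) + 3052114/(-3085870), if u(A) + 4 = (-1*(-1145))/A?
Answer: -704616779396569544093/712409714003852178590 ≈ -0.98906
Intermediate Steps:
u(A) = -4 + 1145/A (u(A) = -4 + (-1*(-1145))/A = -4 + 1145/A)
((u(307) + 244622)/(1700994 + 1633979))/(-1352922) + 3052114/(-3085870) = (((-4 + 1145/307) + 244622)/(1700994 + 1633979))/(-1352922) + 3052114/(-3085870) = (((-4 + 1145*(1/307)) + 244622)/3334973)*(-1/1352922) + 3052114*(-1/3085870) = (((-4 + 1145/307) + 244622)*(1/3334973))*(-1/1352922) - 1526057/1542935 = ((-83/307 + 244622)*(1/3334973))*(-1/1352922) - 1526057/1542935 = ((75098871/307)*(1/3334973))*(-1/1352922) - 1526057/1542935 = (75098871/1023836711)*(-1/1352922) - 1526057/1542935 = -25032957/461723736906514 - 1526057/1542935 = -704616779396569544093/712409714003852178590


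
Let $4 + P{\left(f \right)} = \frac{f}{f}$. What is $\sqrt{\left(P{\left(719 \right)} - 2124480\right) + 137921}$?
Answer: $i \sqrt{1986562} \approx 1409.5 i$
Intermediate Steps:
$P{\left(f \right)} = -3$ ($P{\left(f \right)} = -4 + \frac{f}{f} = -4 + 1 = -3$)
$\sqrt{\left(P{\left(719 \right)} - 2124480\right) + 137921} = \sqrt{\left(-3 - 2124480\right) + 137921} = \sqrt{-2124483 + 137921} = \sqrt{-1986562} = i \sqrt{1986562}$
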